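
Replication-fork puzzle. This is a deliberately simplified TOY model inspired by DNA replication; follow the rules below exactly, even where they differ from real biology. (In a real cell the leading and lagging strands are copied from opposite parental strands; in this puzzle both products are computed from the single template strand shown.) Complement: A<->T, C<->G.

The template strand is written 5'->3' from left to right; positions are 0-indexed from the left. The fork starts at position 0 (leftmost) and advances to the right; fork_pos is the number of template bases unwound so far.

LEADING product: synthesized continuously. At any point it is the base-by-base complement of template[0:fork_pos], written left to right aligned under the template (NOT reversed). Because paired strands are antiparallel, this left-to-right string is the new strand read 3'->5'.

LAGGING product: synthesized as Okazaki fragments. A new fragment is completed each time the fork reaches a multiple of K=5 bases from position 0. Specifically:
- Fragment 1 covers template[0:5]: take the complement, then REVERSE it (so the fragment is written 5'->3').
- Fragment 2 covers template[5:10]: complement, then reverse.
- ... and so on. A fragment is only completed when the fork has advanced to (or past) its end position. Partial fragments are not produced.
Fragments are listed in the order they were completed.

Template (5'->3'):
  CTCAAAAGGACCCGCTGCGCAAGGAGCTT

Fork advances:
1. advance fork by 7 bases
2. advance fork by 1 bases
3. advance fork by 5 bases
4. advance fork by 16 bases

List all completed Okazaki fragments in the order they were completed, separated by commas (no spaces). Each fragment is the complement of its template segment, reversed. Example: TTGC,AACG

Answer: TTGAG,TCCTT,GCGGG,GCGCA,TCCTT

Derivation:
Step 1: advance 7 -> fork_pos = 0 + 7 = 7. Reached multiple(s) of 5: 5 -> fragment 1 completed (1 total).
Step 2: advance 1 -> fork_pos = 7 + 1 = 8. Next multiple of 5 is 10 (not reached); still 1 fragment(s).
Step 3: advance 5 -> fork_pos = 8 + 5 = 13. Reached multiple(s) of 5: 10 -> fragment 2 completed (2 total).
Step 4: advance 16 -> fork_pos = 13 + 16 = 29. Reached multiple(s) of 5: 15, 20, 25 -> fragments 3-5 completed (5 total).
Final fork_pos = 29, so 5 fragment(s) are complete. Build each: template segment -> complement -> reverse.
Fragment 1: template[0:5] = CTCAA -> complement GAGTT -> reversed TTGAG
Fragment 2: template[5:10] = AAGGA -> complement TTCCT -> reversed TCCTT
Fragment 3: template[10:15] = CCCGC -> complement GGGCG -> reversed GCGGG
Fragment 4: template[15:20] = TGCGC -> complement ACGCG -> reversed GCGCA
Fragment 5: template[20:25] = AAGGA -> complement TTCCT -> reversed TCCTT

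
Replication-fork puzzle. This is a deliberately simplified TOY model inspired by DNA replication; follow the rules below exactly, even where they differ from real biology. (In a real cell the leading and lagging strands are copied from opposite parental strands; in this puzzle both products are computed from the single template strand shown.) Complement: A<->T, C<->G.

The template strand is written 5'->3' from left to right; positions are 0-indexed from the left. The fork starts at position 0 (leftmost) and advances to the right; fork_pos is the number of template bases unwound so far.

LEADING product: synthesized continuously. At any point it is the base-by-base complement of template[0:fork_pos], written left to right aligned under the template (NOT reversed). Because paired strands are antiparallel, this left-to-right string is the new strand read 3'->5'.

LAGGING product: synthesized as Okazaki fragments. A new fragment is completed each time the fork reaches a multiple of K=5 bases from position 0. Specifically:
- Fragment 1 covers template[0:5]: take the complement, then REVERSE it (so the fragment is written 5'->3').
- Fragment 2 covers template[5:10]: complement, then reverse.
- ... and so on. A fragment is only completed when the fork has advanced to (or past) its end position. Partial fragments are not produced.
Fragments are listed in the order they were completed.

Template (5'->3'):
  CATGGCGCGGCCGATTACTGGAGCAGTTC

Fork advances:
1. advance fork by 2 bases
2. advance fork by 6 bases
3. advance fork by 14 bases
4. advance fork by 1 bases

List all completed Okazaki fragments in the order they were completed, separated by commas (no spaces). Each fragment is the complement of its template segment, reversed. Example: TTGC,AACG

Step 1: advance 2 -> fork_pos = 0 + 2 = 2. Next multiple of 5 is 5 (not reached); still 0 fragment(s).
Step 2: advance 6 -> fork_pos = 2 + 6 = 8. Reached multiple(s) of 5: 5 -> fragment 1 completed (1 total).
Step 3: advance 14 -> fork_pos = 8 + 14 = 22. Reached multiple(s) of 5: 10, 15, 20 -> fragments 2-4 completed (4 total).
Step 4: advance 1 -> fork_pos = 22 + 1 = 23. Next multiple of 5 is 25 (not reached); still 4 fragment(s).
Final fork_pos = 23, so 4 fragment(s) are complete. Build each: template segment -> complement -> reverse.
Fragment 1: template[0:5] = CATGG -> complement GTACC -> reversed CCATG
Fragment 2: template[5:10] = CGCGG -> complement GCGCC -> reversed CCGCG
Fragment 3: template[10:15] = CCGAT -> complement GGCTA -> reversed ATCGG
Fragment 4: template[15:20] = TACTG -> complement ATGAC -> reversed CAGTA

Answer: CCATG,CCGCG,ATCGG,CAGTA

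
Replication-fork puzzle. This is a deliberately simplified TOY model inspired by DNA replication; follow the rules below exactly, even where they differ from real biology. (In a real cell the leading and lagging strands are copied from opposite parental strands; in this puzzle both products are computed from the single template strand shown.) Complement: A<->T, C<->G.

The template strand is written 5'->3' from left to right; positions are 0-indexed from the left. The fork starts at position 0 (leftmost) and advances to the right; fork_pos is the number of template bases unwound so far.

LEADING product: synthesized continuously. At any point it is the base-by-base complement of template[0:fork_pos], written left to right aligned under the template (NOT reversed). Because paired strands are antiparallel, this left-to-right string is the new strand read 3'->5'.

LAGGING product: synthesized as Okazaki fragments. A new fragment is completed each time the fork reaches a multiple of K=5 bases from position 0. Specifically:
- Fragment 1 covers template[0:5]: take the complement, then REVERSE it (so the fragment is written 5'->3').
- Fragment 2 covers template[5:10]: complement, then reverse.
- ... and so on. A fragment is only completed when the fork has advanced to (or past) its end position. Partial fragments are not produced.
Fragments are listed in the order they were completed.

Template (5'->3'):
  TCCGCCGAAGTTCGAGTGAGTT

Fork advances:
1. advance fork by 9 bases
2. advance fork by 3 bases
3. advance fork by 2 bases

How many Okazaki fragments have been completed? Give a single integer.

Step 1: advance 9 -> fork_pos = 0 + 9 = 9. Reached multiple(s) of 5: 5 -> fragment 1 completed (1 total).
Step 2: advance 3 -> fork_pos = 9 + 3 = 12. Reached multiple(s) of 5: 10 -> fragment 2 completed (2 total).
Step 3: advance 2 -> fork_pos = 12 + 2 = 14. Next multiple of 5 is 15 (not reached); still 2 fragment(s).
Check: final fork_pos = 14; the multiples of 5 that are <= 14 are 5..10 -> 14 // 5 = 2 completed fragment(s).

Answer: 2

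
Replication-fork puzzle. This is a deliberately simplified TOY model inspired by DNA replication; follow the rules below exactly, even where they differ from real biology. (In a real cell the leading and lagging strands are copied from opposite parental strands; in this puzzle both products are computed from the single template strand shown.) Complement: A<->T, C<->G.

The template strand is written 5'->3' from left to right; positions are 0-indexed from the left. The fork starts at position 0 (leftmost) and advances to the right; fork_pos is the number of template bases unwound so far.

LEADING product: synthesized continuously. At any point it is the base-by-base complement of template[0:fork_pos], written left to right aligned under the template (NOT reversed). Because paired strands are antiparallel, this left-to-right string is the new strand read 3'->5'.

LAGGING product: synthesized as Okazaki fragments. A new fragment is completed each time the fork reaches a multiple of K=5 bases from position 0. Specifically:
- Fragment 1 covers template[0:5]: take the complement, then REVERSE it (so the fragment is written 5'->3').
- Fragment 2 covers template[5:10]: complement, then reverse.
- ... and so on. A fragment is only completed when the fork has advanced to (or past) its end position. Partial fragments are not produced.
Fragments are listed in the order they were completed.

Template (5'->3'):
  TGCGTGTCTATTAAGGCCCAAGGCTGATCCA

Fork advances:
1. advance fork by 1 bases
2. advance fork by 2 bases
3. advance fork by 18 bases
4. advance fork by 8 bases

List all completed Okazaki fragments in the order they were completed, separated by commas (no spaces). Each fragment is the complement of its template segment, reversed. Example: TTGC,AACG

Step 1: advance 1 -> fork_pos = 0 + 1 = 1. Next multiple of 5 is 5 (not reached); still 0 fragment(s).
Step 2: advance 2 -> fork_pos = 1 + 2 = 3. Next multiple of 5 is 5 (not reached); still 0 fragment(s).
Step 3: advance 18 -> fork_pos = 3 + 18 = 21. Reached multiple(s) of 5: 5, 10, 15, 20 -> fragments 1-4 completed (4 total).
Step 4: advance 8 -> fork_pos = 21 + 8 = 29. Reached multiple(s) of 5: 25 -> fragment 5 completed (5 total).
Final fork_pos = 29, so 5 fragment(s) are complete. Build each: template segment -> complement -> reverse.
Fragment 1: template[0:5] = TGCGT -> complement ACGCA -> reversed ACGCA
Fragment 2: template[5:10] = GTCTA -> complement CAGAT -> reversed TAGAC
Fragment 3: template[10:15] = TTAAG -> complement AATTC -> reversed CTTAA
Fragment 4: template[15:20] = GCCCA -> complement CGGGT -> reversed TGGGC
Fragment 5: template[20:25] = AGGCT -> complement TCCGA -> reversed AGCCT

Answer: ACGCA,TAGAC,CTTAA,TGGGC,AGCCT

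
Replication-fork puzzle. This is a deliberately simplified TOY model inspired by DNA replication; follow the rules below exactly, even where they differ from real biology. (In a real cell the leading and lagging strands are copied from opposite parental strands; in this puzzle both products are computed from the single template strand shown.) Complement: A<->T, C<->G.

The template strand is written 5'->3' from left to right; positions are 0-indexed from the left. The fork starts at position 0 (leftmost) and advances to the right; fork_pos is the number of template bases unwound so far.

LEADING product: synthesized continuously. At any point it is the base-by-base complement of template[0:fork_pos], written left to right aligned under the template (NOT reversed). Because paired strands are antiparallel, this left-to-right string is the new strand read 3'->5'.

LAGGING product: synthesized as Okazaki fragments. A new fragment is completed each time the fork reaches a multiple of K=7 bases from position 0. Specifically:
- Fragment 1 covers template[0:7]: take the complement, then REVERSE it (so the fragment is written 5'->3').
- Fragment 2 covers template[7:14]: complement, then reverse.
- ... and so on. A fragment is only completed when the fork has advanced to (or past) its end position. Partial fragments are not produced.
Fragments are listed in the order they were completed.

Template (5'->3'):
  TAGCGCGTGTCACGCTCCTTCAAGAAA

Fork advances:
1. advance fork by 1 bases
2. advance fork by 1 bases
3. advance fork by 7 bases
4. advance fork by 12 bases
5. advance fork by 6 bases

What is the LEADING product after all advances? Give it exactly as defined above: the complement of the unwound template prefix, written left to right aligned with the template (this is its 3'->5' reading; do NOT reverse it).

Step 1: advance 1 -> fork_pos = 0 + 1 = 1.
Step 2: advance 1 -> fork_pos = 1 + 1 = 2.
Step 3: advance 7 -> fork_pos = 2 + 7 = 9.
Step 4: advance 12 -> fork_pos = 9 + 12 = 21.
Step 5: advance 6 -> fork_pos = 21 + 6 = 27.
Unwound prefix: template[0:27] = TAGCGCGTGTCACGCTCCTTCAAGAAA
Complement it base by base (A<->T, C<->G), keeping left-to-right order:
  [0:5] TAGCG -> ATCGC
  [5:10] CGTGT -> GCACA
  [10:15] CACGC -> GTGCG
  [15:20] TCCTT -> AGGAA
  [20:25] CAAGA -> GTTCT
  [25:27] AA -> TT
Concatenate: ATCGCGCACAGTGCGAGGAAGTTCTTT (length 27; written aligned with the template, i.e. 3'->5').

Answer: ATCGCGCACAGTGCGAGGAAGTTCTTT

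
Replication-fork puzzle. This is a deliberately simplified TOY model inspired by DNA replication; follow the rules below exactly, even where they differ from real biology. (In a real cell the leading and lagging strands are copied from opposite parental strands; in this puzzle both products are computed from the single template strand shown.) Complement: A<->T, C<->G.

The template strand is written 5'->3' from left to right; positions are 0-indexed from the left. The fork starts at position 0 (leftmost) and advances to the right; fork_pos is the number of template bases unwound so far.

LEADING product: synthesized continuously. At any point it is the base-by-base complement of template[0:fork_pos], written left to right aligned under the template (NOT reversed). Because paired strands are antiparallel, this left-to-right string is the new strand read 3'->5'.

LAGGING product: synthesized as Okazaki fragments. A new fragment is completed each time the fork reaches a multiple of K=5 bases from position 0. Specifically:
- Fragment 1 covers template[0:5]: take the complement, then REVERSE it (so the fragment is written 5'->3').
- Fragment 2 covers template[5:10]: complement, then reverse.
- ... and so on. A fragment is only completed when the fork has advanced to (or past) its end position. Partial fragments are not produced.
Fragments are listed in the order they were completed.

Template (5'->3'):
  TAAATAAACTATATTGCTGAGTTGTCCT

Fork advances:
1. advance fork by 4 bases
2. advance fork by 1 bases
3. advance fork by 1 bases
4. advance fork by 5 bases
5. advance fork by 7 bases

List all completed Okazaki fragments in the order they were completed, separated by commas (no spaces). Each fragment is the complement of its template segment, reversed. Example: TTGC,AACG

Step 1: advance 4 -> fork_pos = 0 + 4 = 4. Next multiple of 5 is 5 (not reached); still 0 fragment(s).
Step 2: advance 1 -> fork_pos = 4 + 1 = 5. Reached multiple(s) of 5: 5 -> fragment 1 completed (1 total).
Step 3: advance 1 -> fork_pos = 5 + 1 = 6. Next multiple of 5 is 10 (not reached); still 1 fragment(s).
Step 4: advance 5 -> fork_pos = 6 + 5 = 11. Reached multiple(s) of 5: 10 -> fragment 2 completed (2 total).
Step 5: advance 7 -> fork_pos = 11 + 7 = 18. Reached multiple(s) of 5: 15 -> fragment 3 completed (3 total).
Final fork_pos = 18, so 3 fragment(s) are complete. Build each: template segment -> complement -> reverse.
Fragment 1: template[0:5] = TAAAT -> complement ATTTA -> reversed ATTTA
Fragment 2: template[5:10] = AAACT -> complement TTTGA -> reversed AGTTT
Fragment 3: template[10:15] = ATATT -> complement TATAA -> reversed AATAT

Answer: ATTTA,AGTTT,AATAT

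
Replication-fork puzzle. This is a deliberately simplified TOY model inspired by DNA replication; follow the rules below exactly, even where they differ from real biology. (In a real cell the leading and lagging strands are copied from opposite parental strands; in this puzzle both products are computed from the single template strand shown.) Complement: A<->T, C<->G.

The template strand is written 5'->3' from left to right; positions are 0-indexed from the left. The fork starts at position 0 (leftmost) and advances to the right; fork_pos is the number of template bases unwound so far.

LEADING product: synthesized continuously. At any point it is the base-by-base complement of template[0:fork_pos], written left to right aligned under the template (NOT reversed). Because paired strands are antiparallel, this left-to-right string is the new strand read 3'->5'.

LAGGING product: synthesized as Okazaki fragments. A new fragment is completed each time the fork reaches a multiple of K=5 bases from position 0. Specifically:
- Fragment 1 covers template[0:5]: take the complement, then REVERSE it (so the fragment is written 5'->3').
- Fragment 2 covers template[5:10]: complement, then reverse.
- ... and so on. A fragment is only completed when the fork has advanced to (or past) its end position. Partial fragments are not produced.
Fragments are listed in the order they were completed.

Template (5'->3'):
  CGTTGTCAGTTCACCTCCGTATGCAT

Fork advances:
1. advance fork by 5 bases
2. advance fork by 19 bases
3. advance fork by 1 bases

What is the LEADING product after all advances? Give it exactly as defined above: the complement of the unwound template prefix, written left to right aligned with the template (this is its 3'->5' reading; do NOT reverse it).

Answer: GCAACAGTCAAGTGGAGGCATACGT

Derivation:
Step 1: advance 5 -> fork_pos = 0 + 5 = 5.
Step 2: advance 19 -> fork_pos = 5 + 19 = 24.
Step 3: advance 1 -> fork_pos = 24 + 1 = 25.
Unwound prefix: template[0:25] = CGTTGTCAGTTCACCTCCGTATGCA
Complement it base by base (A<->T, C<->G), keeping left-to-right order:
  [0:5] CGTTG -> GCAAC
  [5:10] TCAGT -> AGTCA
  [10:15] TCACC -> AGTGG
  [15:20] TCCGT -> AGGCA
  [20:25] ATGCA -> TACGT
Concatenate: GCAACAGTCAAGTGGAGGCATACGT (length 25; written aligned with the template, i.e. 3'->5').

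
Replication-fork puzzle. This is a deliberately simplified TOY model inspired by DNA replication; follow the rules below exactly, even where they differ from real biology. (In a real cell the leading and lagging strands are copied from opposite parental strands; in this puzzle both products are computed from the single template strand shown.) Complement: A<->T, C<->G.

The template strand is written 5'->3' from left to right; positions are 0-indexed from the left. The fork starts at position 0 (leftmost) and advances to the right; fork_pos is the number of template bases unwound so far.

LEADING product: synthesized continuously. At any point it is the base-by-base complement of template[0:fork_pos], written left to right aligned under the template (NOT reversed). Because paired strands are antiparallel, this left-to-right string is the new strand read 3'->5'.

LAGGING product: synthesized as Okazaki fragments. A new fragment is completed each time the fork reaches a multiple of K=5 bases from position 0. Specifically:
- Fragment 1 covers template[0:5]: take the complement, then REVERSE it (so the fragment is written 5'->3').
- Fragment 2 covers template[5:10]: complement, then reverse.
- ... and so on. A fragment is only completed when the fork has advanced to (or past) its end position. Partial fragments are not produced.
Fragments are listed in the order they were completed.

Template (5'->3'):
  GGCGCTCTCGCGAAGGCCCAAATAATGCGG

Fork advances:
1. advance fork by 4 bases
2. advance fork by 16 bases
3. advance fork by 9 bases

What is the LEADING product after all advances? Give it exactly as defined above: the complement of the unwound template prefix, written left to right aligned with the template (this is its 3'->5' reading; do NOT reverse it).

Answer: CCGCGAGAGCGCTTCCGGGTTTATTACGC

Derivation:
Step 1: advance 4 -> fork_pos = 0 + 4 = 4.
Step 2: advance 16 -> fork_pos = 4 + 16 = 20.
Step 3: advance 9 -> fork_pos = 20 + 9 = 29.
Unwound prefix: template[0:29] = GGCGCTCTCGCGAAGGCCCAAATAATGCG
Complement it base by base (A<->T, C<->G), keeping left-to-right order:
  [0:5] GGCGC -> CCGCG
  [5:10] TCTCG -> AGAGC
  [10:15] CGAAG -> GCTTC
  [15:20] GCCCA -> CGGGT
  [20:25] AATAA -> TTATT
  [25:29] TGCG -> ACGC
Concatenate: CCGCGAGAGCGCTTCCGGGTTTATTACGC (length 29; written aligned with the template, i.e. 3'->5').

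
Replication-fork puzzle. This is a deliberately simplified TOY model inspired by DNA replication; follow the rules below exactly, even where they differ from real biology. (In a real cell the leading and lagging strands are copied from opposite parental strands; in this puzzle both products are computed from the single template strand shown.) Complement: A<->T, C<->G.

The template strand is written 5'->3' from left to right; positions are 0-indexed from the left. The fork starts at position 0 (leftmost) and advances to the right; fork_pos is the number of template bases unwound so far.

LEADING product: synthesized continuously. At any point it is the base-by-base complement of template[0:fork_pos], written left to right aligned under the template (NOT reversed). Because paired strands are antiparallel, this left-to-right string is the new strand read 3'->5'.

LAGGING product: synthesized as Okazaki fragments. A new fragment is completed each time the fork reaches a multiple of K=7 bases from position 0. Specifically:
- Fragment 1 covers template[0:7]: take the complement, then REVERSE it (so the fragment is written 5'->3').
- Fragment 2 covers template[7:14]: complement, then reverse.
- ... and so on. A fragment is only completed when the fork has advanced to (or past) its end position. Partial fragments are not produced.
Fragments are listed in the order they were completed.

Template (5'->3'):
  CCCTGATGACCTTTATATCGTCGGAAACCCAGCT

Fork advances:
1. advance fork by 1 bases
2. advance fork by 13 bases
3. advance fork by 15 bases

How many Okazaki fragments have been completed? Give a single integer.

Answer: 4

Derivation:
Step 1: advance 1 -> fork_pos = 0 + 1 = 1. Next multiple of 7 is 7 (not reached); still 0 fragment(s).
Step 2: advance 13 -> fork_pos = 1 + 13 = 14. Reached multiple(s) of 7: 7, 14 -> fragments 1-2 completed (2 total).
Step 3: advance 15 -> fork_pos = 14 + 15 = 29. Reached multiple(s) of 7: 21, 28 -> fragments 3-4 completed (4 total).
Check: final fork_pos = 29; the multiples of 7 that are <= 29 are 7..28 -> 29 // 7 = 4 completed fragment(s).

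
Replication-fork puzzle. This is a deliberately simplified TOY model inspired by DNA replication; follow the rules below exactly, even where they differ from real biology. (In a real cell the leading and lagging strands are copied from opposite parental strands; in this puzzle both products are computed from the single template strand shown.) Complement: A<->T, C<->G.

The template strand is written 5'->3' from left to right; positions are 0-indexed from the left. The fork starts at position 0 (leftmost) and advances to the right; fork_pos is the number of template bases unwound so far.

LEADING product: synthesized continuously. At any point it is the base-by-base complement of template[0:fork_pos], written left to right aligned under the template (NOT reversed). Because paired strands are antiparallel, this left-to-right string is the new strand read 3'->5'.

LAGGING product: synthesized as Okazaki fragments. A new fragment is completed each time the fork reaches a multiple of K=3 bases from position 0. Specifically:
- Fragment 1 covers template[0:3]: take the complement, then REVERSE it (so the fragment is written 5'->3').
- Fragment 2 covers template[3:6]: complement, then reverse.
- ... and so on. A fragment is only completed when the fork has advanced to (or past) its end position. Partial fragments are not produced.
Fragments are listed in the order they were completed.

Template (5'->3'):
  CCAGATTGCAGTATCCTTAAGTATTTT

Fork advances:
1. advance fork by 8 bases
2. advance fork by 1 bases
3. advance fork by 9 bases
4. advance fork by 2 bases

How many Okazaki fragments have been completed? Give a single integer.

Answer: 6

Derivation:
Step 1: advance 8 -> fork_pos = 0 + 8 = 8. Reached multiple(s) of 3: 3, 6 -> fragments 1-2 completed (2 total).
Step 2: advance 1 -> fork_pos = 8 + 1 = 9. Reached multiple(s) of 3: 9 -> fragment 3 completed (3 total).
Step 3: advance 9 -> fork_pos = 9 + 9 = 18. Reached multiple(s) of 3: 12, 15, 18 -> fragments 4-6 completed (6 total).
Step 4: advance 2 -> fork_pos = 18 + 2 = 20. Next multiple of 3 is 21 (not reached); still 6 fragment(s).
Check: final fork_pos = 20; the multiples of 3 that are <= 20 are 3..18 -> 20 // 3 = 6 completed fragment(s).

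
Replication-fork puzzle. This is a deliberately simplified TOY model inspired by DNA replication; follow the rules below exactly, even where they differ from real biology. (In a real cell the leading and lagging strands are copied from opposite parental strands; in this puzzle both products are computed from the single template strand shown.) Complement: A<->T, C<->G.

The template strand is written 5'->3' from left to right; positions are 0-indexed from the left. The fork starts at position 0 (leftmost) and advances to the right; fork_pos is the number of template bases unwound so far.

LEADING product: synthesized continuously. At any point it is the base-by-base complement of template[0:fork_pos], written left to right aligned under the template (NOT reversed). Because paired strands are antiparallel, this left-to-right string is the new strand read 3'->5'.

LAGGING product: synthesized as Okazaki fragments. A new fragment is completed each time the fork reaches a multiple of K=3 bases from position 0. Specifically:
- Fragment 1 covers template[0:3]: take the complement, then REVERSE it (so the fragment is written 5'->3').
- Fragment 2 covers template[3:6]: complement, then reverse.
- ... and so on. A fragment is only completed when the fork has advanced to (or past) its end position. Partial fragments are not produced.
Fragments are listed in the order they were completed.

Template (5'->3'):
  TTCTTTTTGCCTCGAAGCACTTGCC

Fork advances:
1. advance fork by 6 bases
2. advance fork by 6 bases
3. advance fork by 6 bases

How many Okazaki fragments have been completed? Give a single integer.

Step 1: advance 6 -> fork_pos = 0 + 6 = 6. Reached multiple(s) of 3: 3, 6 -> fragments 1-2 completed (2 total).
Step 2: advance 6 -> fork_pos = 6 + 6 = 12. Reached multiple(s) of 3: 9, 12 -> fragments 3-4 completed (4 total).
Step 3: advance 6 -> fork_pos = 12 + 6 = 18. Reached multiple(s) of 3: 15, 18 -> fragments 5-6 completed (6 total).
Check: final fork_pos = 18; the multiples of 3 that are <= 18 are 3..18 -> 18 // 3 = 6 completed fragment(s).

Answer: 6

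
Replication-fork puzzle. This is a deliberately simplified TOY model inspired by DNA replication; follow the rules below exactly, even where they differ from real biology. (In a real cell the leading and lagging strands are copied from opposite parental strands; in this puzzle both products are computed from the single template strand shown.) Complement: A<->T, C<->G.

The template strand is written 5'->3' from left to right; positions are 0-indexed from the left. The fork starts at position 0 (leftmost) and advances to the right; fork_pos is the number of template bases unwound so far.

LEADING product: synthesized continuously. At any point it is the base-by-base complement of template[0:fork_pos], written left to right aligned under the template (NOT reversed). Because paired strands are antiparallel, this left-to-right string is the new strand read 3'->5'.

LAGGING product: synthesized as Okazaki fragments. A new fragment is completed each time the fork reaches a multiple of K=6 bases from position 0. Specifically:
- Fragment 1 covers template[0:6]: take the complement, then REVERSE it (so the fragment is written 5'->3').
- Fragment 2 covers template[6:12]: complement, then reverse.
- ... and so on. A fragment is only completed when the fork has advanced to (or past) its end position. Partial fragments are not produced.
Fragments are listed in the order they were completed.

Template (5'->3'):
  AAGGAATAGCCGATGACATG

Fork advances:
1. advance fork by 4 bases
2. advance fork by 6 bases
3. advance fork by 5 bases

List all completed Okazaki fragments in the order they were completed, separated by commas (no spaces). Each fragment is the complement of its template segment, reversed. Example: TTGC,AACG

Answer: TTCCTT,CGGCTA

Derivation:
Step 1: advance 4 -> fork_pos = 0 + 4 = 4. Next multiple of 6 is 6 (not reached); still 0 fragment(s).
Step 2: advance 6 -> fork_pos = 4 + 6 = 10. Reached multiple(s) of 6: 6 -> fragment 1 completed (1 total).
Step 3: advance 5 -> fork_pos = 10 + 5 = 15. Reached multiple(s) of 6: 12 -> fragment 2 completed (2 total).
Final fork_pos = 15, so 2 fragment(s) are complete. Build each: template segment -> complement -> reverse.
Fragment 1: template[0:6] = AAGGAA -> complement TTCCTT -> reversed TTCCTT
Fragment 2: template[6:12] = TAGCCG -> complement ATCGGC -> reversed CGGCTA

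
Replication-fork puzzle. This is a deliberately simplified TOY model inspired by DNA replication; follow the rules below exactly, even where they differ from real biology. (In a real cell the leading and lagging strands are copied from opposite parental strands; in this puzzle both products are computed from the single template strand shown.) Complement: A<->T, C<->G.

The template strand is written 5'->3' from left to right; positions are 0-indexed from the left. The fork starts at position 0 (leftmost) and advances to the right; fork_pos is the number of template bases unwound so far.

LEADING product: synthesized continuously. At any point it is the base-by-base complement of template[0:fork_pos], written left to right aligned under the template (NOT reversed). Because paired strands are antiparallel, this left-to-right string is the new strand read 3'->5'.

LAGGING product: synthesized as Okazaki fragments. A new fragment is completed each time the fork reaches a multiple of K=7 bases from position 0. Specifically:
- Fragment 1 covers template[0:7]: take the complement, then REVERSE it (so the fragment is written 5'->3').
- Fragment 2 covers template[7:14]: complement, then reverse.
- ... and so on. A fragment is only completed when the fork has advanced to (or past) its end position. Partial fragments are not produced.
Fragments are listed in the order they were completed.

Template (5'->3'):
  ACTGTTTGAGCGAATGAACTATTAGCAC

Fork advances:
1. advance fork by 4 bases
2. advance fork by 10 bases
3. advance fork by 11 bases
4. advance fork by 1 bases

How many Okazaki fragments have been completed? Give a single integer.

Step 1: advance 4 -> fork_pos = 0 + 4 = 4. Next multiple of 7 is 7 (not reached); still 0 fragment(s).
Step 2: advance 10 -> fork_pos = 4 + 10 = 14. Reached multiple(s) of 7: 7, 14 -> fragments 1-2 completed (2 total).
Step 3: advance 11 -> fork_pos = 14 + 11 = 25. Reached multiple(s) of 7: 21 -> fragment 3 completed (3 total).
Step 4: advance 1 -> fork_pos = 25 + 1 = 26. Next multiple of 7 is 28 (not reached); still 3 fragment(s).
Check: final fork_pos = 26; the multiples of 7 that are <= 26 are 7..21 -> 26 // 7 = 3 completed fragment(s).

Answer: 3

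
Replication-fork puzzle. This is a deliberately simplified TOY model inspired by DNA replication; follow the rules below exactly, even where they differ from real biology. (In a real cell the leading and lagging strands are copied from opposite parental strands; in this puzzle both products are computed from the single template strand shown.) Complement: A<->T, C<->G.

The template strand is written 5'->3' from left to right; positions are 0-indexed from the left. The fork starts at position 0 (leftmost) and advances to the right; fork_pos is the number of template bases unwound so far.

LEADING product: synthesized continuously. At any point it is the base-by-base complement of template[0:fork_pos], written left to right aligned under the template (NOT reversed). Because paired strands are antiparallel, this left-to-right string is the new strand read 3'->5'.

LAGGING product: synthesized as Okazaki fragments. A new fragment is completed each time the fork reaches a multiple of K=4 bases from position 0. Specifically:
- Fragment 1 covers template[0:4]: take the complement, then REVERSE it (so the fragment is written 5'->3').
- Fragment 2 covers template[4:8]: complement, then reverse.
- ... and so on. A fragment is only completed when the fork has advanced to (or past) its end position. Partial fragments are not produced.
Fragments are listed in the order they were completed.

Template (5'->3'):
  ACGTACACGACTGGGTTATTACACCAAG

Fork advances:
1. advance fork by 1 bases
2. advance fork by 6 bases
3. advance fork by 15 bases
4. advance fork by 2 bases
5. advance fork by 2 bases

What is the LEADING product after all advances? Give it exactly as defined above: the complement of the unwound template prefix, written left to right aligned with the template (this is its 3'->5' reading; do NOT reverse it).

Step 1: advance 1 -> fork_pos = 0 + 1 = 1.
Step 2: advance 6 -> fork_pos = 1 + 6 = 7.
Step 3: advance 15 -> fork_pos = 7 + 15 = 22.
Step 4: advance 2 -> fork_pos = 22 + 2 = 24.
Step 5: advance 2 -> fork_pos = 24 + 2 = 26.
Unwound prefix: template[0:26] = ACGTACACGACTGGGTTATTACACCA
Complement it base by base (A<->T, C<->G), keeping left-to-right order:
  [0:5] ACGTA -> TGCAT
  [5:10] CACGA -> GTGCT
  [10:15] CTGGG -> GACCC
  [15:20] TTATT -> AATAA
  [20:25] ACACC -> TGTGG
  [25:26] A -> T
Concatenate: TGCATGTGCTGACCCAATAATGTGGT (length 26; written aligned with the template, i.e. 3'->5').

Answer: TGCATGTGCTGACCCAATAATGTGGT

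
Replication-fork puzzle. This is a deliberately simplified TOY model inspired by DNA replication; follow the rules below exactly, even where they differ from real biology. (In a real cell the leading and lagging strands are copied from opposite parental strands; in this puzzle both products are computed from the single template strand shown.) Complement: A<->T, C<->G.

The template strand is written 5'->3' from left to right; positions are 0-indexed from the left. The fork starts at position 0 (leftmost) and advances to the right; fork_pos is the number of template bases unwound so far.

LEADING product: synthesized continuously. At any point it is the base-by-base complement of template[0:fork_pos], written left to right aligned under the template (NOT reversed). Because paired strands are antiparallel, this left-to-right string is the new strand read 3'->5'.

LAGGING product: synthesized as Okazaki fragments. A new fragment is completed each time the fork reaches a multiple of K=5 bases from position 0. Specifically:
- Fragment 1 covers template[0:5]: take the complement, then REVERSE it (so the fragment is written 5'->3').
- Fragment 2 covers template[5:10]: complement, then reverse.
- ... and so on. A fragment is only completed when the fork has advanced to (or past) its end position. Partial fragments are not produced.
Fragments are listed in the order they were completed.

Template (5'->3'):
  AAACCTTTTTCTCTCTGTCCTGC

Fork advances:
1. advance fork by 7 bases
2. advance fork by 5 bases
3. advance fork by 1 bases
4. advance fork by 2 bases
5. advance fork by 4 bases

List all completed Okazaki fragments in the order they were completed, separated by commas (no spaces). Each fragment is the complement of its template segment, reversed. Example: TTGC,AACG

Step 1: advance 7 -> fork_pos = 0 + 7 = 7. Reached multiple(s) of 5: 5 -> fragment 1 completed (1 total).
Step 2: advance 5 -> fork_pos = 7 + 5 = 12. Reached multiple(s) of 5: 10 -> fragment 2 completed (2 total).
Step 3: advance 1 -> fork_pos = 12 + 1 = 13. Next multiple of 5 is 15 (not reached); still 2 fragment(s).
Step 4: advance 2 -> fork_pos = 13 + 2 = 15. Reached multiple(s) of 5: 15 -> fragment 3 completed (3 total).
Step 5: advance 4 -> fork_pos = 15 + 4 = 19. Next multiple of 5 is 20 (not reached); still 3 fragment(s).
Final fork_pos = 19, so 3 fragment(s) are complete. Build each: template segment -> complement -> reverse.
Fragment 1: template[0:5] = AAACC -> complement TTTGG -> reversed GGTTT
Fragment 2: template[5:10] = TTTTT -> complement AAAAA -> reversed AAAAA
Fragment 3: template[10:15] = CTCTC -> complement GAGAG -> reversed GAGAG

Answer: GGTTT,AAAAA,GAGAG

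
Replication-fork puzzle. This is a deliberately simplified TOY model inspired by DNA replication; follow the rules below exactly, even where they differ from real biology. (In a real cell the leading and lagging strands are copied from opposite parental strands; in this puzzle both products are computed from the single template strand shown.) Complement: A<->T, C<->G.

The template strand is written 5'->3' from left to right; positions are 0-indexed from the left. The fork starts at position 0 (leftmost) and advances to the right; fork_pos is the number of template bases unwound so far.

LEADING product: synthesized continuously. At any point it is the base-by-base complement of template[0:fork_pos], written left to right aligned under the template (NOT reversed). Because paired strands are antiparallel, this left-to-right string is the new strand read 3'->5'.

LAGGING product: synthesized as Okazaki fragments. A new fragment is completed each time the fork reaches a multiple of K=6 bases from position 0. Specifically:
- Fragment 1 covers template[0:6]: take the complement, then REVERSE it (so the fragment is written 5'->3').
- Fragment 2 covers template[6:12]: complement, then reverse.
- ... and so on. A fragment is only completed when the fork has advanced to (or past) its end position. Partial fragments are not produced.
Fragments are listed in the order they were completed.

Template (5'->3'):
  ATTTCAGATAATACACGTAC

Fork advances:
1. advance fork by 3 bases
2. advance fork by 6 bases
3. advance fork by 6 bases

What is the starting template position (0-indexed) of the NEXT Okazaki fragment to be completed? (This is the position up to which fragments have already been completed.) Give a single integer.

Answer: 12

Derivation:
Step 1: advance 3 -> fork_pos = 0 + 3 = 3. Next multiple of 6 is 6 (not reached); still 0 fragment(s).
Step 2: advance 6 -> fork_pos = 3 + 6 = 9. Reached multiple(s) of 6: 6 -> fragment 1 completed (1 total).
Step 3: advance 6 -> fork_pos = 9 + 6 = 15. Reached multiple(s) of 6: 12 -> fragment 2 completed (2 total).
2 fragment(s) completed, covering template[0:12] (2 x 6 = 12). The next fragment, fragment 3, covers template[12:18], so it starts at position 12.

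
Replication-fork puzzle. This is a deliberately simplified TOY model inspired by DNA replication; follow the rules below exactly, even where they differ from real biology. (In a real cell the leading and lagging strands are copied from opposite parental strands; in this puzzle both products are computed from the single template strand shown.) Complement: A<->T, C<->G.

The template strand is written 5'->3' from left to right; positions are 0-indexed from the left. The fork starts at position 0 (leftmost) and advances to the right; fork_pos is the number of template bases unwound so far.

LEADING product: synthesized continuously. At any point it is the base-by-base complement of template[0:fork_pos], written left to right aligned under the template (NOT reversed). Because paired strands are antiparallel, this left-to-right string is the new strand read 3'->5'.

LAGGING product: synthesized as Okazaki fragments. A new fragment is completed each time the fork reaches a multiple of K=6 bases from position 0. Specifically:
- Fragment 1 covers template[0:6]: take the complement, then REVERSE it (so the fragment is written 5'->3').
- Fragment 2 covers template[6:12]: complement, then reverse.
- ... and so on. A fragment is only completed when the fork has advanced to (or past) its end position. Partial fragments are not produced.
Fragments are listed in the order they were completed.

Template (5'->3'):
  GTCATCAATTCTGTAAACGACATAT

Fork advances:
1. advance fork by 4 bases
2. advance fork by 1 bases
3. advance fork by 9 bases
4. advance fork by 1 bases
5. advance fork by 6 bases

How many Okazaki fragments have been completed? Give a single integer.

Answer: 3

Derivation:
Step 1: advance 4 -> fork_pos = 0 + 4 = 4. Next multiple of 6 is 6 (not reached); still 0 fragment(s).
Step 2: advance 1 -> fork_pos = 4 + 1 = 5. Next multiple of 6 is 6 (not reached); still 0 fragment(s).
Step 3: advance 9 -> fork_pos = 5 + 9 = 14. Reached multiple(s) of 6: 6, 12 -> fragments 1-2 completed (2 total).
Step 4: advance 1 -> fork_pos = 14 + 1 = 15. Next multiple of 6 is 18 (not reached); still 2 fragment(s).
Step 5: advance 6 -> fork_pos = 15 + 6 = 21. Reached multiple(s) of 6: 18 -> fragment 3 completed (3 total).
Check: final fork_pos = 21; the multiples of 6 that are <= 21 are 6..18 -> 21 // 6 = 3 completed fragment(s).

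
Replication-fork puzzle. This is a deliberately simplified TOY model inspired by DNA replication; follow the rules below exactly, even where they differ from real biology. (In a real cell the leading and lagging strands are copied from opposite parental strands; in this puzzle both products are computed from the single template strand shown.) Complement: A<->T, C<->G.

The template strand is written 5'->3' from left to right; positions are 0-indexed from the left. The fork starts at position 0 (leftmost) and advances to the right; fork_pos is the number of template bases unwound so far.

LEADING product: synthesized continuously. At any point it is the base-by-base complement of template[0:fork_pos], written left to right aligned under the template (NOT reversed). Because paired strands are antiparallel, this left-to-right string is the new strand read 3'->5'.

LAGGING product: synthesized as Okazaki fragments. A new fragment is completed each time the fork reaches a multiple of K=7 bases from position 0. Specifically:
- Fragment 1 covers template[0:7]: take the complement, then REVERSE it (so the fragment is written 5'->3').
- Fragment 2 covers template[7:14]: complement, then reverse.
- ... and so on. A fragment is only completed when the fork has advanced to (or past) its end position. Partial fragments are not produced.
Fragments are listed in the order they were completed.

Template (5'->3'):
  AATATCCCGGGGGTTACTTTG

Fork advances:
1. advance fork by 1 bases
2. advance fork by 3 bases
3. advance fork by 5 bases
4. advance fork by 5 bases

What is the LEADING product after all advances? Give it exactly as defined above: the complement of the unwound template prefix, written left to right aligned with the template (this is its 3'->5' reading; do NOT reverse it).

Step 1: advance 1 -> fork_pos = 0 + 1 = 1.
Step 2: advance 3 -> fork_pos = 1 + 3 = 4.
Step 3: advance 5 -> fork_pos = 4 + 5 = 9.
Step 4: advance 5 -> fork_pos = 9 + 5 = 14.
Unwound prefix: template[0:14] = AATATCCCGGGGGT
Complement it base by base (A<->T, C<->G), keeping left-to-right order:
  [0:5] AATAT -> TTATA
  [5:10] CCCGG -> GGGCC
  [10:14] GGGT -> CCCA
Concatenate: TTATAGGGCCCCCA (length 14; written aligned with the template, i.e. 3'->5').

Answer: TTATAGGGCCCCCA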